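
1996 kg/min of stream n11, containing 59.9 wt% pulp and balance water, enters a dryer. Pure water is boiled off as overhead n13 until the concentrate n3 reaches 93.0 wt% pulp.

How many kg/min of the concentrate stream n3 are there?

1286 kg/min

pulp is conserved: 1996×0.599 = 1195.6 kg/min all reports to the concentrate.
Concentrate = 1195.6/(target fraction) = 1285.6 kg/min.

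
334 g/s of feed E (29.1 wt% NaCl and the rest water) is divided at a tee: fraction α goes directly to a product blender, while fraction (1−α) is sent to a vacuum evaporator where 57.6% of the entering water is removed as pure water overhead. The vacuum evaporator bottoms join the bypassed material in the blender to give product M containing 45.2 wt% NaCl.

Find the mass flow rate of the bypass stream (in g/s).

All 334×0.291 = 97.194 g/s of NaCl reaches M, so M = 97.194/0.452 = 215.03 g/s and vapour = 118.97 g/s.
The evaporator receives (1−α)·334 of feed at 0.709 water and removes 0.576 of that water:
0.576×0.709×(1−α)×334 = 118.97
(1−α) = 118.97/136.4 = 0.8722;  α = 0.1278.
Bypass flow = 0.1278×334 = 42.683 g/s.

42.68 g/s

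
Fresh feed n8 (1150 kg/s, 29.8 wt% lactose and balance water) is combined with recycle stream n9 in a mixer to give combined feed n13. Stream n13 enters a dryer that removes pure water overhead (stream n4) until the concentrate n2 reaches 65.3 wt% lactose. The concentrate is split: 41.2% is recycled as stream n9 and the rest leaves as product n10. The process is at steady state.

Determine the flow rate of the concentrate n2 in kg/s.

Overall lactose balance (none leaves overhead): lactose in fresh feed = lactose in product, i.e. 1150×0.298 = (1−0.412)·n2·0.653.
n2 = 342.7/(0.653×0.588) = 892.53 kg/s.

892.5 kg/s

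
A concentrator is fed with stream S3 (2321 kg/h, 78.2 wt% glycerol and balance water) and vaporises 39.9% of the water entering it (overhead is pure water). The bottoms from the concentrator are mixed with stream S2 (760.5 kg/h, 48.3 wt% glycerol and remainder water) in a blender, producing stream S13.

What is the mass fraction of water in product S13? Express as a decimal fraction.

Vapour removed = 0.399×0.218×2321 = 201.89 kg/h; concentrate = 2119.1 kg/h.
water reaching the mixer = 304.09 (from concentrate) + 760.5×0.517 = 697.27 kg/h.
Product flow = 2119.1 + 760.5 = 2879.6 kg/h; water fraction = 0.242.

0.242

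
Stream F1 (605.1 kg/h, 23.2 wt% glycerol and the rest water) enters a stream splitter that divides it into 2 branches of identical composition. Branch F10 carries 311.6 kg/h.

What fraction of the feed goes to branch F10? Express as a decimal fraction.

Fraction to F10 = 311.6/605.1 = 0.5150.

0.515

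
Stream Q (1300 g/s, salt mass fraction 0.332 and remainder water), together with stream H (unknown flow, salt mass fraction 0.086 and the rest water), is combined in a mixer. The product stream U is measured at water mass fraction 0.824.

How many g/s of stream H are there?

Let H be the unknown flow. Total out = 1300 + H.
water balance: 868.4 + 0.914·H = 0.824·(1300 + H)
(0.914 − 0.824)·H = 0.824×1300 − 868.4 = 202.8
H = 202.8 / 0.090 = 2253.3 g/s

2253 g/s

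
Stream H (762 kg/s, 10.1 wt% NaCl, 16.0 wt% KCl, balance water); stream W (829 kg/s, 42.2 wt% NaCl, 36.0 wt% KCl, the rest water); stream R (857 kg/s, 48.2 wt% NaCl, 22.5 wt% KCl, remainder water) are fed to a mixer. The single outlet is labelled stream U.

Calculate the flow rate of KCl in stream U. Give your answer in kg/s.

KCl out = KCl in = 762×0.160 + 829×0.360 + 857×0.225 = 613.19 kg/s.

613.2 kg/s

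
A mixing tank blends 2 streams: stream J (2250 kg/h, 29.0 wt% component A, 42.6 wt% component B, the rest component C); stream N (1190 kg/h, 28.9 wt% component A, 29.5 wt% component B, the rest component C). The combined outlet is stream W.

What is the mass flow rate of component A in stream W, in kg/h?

component A out = component A in = 2250×0.290 + 1190×0.289 = 996.41 kg/h.

996.4 kg/h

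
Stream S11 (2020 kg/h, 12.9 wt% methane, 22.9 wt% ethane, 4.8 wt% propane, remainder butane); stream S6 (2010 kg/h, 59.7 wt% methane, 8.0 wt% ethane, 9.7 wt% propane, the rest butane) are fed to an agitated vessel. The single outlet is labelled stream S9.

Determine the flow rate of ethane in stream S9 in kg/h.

ethane out = ethane in = 2020×0.229 + 2010×0.080 = 623.38 kg/h.

623.4 kg/h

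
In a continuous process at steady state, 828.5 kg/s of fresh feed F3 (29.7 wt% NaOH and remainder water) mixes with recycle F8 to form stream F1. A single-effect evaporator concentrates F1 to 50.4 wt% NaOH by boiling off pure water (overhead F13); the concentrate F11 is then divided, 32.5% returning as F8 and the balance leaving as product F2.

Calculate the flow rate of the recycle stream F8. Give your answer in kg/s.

Overall NaOH balance (none leaves overhead): NaOH in fresh feed = NaOH in product, i.e. 828.5×0.297 = (1−0.325)·F11·0.504.
F11 = 246.06/(0.504×0.675) = 723.29 kg/s.
Recycle F8 = 0.325×723.29 = 235.07 kg/s.

235.1 kg/s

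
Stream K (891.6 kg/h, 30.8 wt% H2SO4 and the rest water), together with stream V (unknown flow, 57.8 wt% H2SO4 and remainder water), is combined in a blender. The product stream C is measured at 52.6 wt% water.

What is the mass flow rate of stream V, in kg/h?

1423 kg/h

Let V be the unknown flow. Total out = 891.6 + V.
water balance: 616.99 + 0.422·V = 0.526·(891.6 + V)
(0.422 − 0.526)·V = 0.526×891.6 − 616.99 = -148.01
V = -148.01 / -0.104 = 1423.1 kg/h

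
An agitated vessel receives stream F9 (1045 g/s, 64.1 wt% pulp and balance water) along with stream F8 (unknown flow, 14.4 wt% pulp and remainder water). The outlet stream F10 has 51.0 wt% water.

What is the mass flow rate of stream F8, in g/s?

Let F8 be the unknown flow. Total out = 1045 + F8.
water balance: 375.15 + 0.856·F8 = 0.510·(1045 + F8)
(0.856 − 0.510)·F8 = 0.510×1045 − 375.15 = 157.8
F8 = 157.8 / 0.346 = 456.05 g/s

456.1 g/s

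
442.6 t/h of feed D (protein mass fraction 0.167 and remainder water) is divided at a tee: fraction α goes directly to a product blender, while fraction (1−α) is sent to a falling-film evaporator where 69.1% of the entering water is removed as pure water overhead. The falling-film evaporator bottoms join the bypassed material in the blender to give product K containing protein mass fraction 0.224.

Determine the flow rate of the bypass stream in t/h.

All 442.6×0.167 = 73.914 t/h of protein reaches K, so K = 73.914/0.224 = 329.97 t/h and vapour = 112.63 t/h.
The evaporator receives (1−α)·442.6 of feed at 0.833 water and removes 0.691 of that water:
0.691×0.833×(1−α)×442.6 = 112.63
(1−α) = 112.63/254.76 = 0.4421;  α = 0.5579.
Bypass flow = 0.5579×442.6 = 246.93 t/h.

246.9 t/h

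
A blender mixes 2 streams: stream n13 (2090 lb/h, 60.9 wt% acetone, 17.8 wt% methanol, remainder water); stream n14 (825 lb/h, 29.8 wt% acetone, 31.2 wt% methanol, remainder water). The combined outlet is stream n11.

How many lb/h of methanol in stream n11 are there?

methanol out = methanol in = 2090×0.178 + 825×0.312 = 629.42 lb/h.

629.4 lb/h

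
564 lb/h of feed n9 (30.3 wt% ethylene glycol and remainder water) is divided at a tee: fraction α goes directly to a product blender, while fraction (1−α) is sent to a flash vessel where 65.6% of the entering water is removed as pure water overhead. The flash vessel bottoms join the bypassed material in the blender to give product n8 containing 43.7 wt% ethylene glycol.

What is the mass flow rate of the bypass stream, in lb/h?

185.8 lb/h

All 564×0.303 = 170.89 lb/h of ethylene glycol reaches n8, so n8 = 170.89/0.437 = 391.06 lb/h and vapour = 172.94 lb/h.
The evaporator receives (1−α)·564 of feed at 0.697 water and removes 0.656 of that water:
0.656×0.697×(1−α)×564 = 172.94
(1−α) = 172.94/257.88 = 0.6706;  α = 0.3294.
Bypass flow = 0.3294×564 = 185.76 lb/h.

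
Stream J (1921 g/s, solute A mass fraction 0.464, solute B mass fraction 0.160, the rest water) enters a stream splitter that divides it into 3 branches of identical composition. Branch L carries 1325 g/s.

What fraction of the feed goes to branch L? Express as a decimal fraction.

0.690

Fraction to L = 1325/1921 = 0.6897.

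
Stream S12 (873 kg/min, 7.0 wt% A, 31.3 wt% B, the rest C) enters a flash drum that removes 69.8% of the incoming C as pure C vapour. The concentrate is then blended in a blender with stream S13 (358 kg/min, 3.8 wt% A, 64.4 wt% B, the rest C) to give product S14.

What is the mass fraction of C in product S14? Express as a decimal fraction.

0.323

Vapour removed = 0.698×0.617×873 = 375.97 kg/min; concentrate = 497.03 kg/min.
C reaching the mixer = 162.67 (from concentrate) + 358×0.318 = 276.51 kg/min.
Product flow = 497.03 + 358 = 855.03 kg/min; C fraction = 0.323.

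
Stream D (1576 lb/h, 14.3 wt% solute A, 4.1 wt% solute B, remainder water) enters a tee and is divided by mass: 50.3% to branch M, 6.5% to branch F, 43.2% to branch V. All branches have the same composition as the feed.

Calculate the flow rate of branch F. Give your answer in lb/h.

102.4 lb/h

Branch F flow = 0.065×1576 = 102.44 lb/h.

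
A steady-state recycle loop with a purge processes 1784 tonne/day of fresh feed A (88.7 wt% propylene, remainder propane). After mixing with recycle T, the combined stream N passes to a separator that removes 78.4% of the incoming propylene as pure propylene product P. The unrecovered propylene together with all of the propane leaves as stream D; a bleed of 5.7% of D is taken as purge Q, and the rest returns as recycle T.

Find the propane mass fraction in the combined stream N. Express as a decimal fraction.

0.6403

propane enters only via A and leaves only via the purge: 1784×0.113 = 0.057×(propane in D), and the separator passes all propane, so propane in N = propane in D = 3536.7 tonne/day.
propylene in N: m_A = 1784×0.887 + (1−0.057)·(1−0.784)·m_A, so m_A = 1582.4/0.7963 = 1987.2 tonne/day.
N = 1987.2 + 3536.7 = 5523.9 tonne/day.
propane fraction in N = 3536.7/5523.9 = 0.6403.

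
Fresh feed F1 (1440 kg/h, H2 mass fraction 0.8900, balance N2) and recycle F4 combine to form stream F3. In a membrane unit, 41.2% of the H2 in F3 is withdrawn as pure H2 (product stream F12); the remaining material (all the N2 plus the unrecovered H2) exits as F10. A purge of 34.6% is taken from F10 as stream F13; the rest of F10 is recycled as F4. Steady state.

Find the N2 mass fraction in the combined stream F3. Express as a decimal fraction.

N2 enters only via F1 and leaves only via the purge: 1440×0.110 = 0.346×(N2 in F10), and the membrane unit passes all N2, so N2 in F3 = N2 in F10 = 457.8 kg/h.
H2 in F3: m_A = 1440×0.890 + (1−0.346)·(1−0.412)·m_A, so m_A = 1281.6/0.6154 = 2082.4 kg/h.
F3 = 2082.4 + 457.8 = 2540.2 kg/h.
N2 fraction in F3 = 457.8/2540.2 = 0.1802.

0.1802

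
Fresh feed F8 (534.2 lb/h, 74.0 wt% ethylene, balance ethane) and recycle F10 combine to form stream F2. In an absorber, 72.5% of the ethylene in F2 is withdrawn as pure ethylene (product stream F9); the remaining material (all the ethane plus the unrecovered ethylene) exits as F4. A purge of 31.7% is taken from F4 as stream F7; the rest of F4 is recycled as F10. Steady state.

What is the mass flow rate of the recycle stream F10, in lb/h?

ethane enters only via F8 and leaves only via the purge: 534.2×0.260 = 0.317×(ethane in F4), and the absorber passes all ethane, so ethane in F2 = ethane in F4 = 438.15 lb/h.
ethylene in F2: m_A = 534.2×0.740 + (1−0.317)·(1−0.725)·m_A, so m_A = 395.31/0.8122 = 486.73 lb/h.
F4 = (1−0.725)×486.73 + 438.15 = 572 lb/h.
Recycle F10 = (1−0.317)×572 = 390.67 lb/h.

390.7 lb/h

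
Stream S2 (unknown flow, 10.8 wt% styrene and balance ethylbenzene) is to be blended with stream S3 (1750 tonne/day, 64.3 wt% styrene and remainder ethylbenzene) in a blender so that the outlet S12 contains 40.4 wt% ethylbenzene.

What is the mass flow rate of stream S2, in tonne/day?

Let S2 be the unknown flow. Total out = 1750 + S2.
ethylbenzene balance: 624.75 + 0.892·S2 = 0.404·(1750 + S2)
(0.892 − 0.404)·S2 = 0.404×1750 − 624.75 = 82.25
S2 = 82.25 / 0.488 = 168.55 tonne/day

168.5 tonne/day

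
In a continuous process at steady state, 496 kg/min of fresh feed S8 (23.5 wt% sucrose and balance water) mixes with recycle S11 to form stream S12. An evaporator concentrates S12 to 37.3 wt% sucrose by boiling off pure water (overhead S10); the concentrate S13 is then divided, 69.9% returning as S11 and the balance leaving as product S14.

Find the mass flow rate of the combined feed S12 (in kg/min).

Overall sucrose balance (none leaves overhead): sucrose in fresh feed = sucrose in product, i.e. 496×0.235 = (1−0.699)·S13·0.373.
S13 = 116.56/(0.373×0.301) = 1038.2 kg/min.
Recycle S11 = 0.699×1038.2 = 725.69 kg/min.
Combined feed S12 = 496 + 725.69 = 1221.7 kg/min.

1222 kg/min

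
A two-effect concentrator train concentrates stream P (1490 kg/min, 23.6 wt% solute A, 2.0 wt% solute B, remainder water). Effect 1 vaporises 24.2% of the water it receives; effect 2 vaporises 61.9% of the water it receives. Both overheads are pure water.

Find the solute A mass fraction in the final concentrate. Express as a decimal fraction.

water in feed = 1490×0.744 = 1108.6 kg/min.
After stage 1: water left = (1−0.242)×1108.6 = 840.29; stream total = 1221.7 kg/min.
After stage 2: water left = (1−0.619)×840.29 = 320.15; final concentrate = 701.59 kg/min.
solute A fraction = 351.64/701.59 = 0.501.

0.501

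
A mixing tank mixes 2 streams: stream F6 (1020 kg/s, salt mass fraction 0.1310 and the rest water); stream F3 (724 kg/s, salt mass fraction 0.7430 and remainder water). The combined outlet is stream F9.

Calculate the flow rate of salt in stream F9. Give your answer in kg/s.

671.6 kg/s

salt out = salt in = 1020×0.131 + 724×0.743 = 671.55 kg/s.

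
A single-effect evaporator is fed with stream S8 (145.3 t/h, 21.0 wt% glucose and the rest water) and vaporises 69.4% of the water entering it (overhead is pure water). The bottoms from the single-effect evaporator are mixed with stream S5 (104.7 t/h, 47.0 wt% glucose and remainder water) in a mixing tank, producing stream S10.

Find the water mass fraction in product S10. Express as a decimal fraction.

0.5320

Vapour removed = 0.694×0.790×145.3 = 79.662 t/h; concentrate = 65.638 t/h.
water reaching the mixer = 35.125 (from concentrate) + 104.7×0.530 = 90.616 t/h.
Product flow = 65.638 + 104.7 = 170.34 t/h; water fraction = 0.5320.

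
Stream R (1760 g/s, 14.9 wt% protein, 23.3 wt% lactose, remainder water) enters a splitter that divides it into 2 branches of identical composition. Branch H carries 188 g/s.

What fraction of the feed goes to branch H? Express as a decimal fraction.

0.107

Fraction to H = 188/1760 = 0.1068.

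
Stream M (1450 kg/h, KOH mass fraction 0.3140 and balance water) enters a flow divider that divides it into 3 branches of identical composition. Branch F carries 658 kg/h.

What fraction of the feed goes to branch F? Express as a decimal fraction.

Fraction to F = 658/1450 = 0.4538.

0.454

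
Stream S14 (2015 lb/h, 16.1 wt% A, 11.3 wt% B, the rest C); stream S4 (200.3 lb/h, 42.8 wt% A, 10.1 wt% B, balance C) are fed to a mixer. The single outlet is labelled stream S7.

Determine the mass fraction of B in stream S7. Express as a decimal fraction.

0.112

Total flow out = 2015 + 200.3 = 2215.3 lb/h.
B in = 2015×0.113 + 200.3×0.101 = 247.93 lb/h.
B mass fraction in S7 = 247.93/2215.3 = 0.112.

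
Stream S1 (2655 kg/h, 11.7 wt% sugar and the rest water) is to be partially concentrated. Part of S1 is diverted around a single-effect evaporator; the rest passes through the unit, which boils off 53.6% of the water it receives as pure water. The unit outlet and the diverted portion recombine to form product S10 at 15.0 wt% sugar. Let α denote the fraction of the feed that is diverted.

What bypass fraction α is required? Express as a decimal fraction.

All 2655×0.117 = 310.63 kg/h of sugar reaches S10, so S10 = 310.63/0.150 = 2070.9 kg/h and vapour = 584.1 kg/h.
The evaporator receives (1−α)·2655 of feed at 0.883 water and removes 0.536 of that water:
0.536×0.883×(1−α)×2655 = 584.1
(1−α) = 584.1/1256.6 = 0.4648;  α = 0.5352.

0.535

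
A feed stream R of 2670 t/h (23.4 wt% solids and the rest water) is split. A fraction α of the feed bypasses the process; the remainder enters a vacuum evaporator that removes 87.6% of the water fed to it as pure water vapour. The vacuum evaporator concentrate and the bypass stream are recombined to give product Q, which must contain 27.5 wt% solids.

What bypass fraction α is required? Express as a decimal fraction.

All 2670×0.234 = 624.78 t/h of solids reaches Q, so Q = 624.78/0.275 = 2271.9 t/h and vapour = 398.07 t/h.
The evaporator receives (1−α)·2670 of feed at 0.766 water and removes 0.876 of that water:
0.876×0.766×(1−α)×2670 = 398.07
(1−α) = 398.07/1791.6 = 0.2222;  α = 0.7778.

0.778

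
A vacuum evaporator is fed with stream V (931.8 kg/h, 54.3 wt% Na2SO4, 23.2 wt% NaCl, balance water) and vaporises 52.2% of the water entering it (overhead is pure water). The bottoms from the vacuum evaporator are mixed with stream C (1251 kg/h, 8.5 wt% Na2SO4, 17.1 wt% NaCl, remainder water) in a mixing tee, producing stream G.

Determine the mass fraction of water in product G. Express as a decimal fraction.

Vapour removed = 0.522×0.225×931.8 = 109.44 kg/h; concentrate = 822.36 kg/h.
water reaching the mixer = 100.22 (from concentrate) + 1251×0.744 = 1031 kg/h.
Product flow = 822.36 + 1251 = 2073.4 kg/h; water fraction = 0.497.

0.497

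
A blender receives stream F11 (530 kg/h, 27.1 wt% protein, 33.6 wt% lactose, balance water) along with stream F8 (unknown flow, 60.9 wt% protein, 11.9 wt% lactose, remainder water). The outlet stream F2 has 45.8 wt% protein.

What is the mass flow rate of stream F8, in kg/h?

Let F8 be the unknown flow. Total out = 530 + F8.
protein balance: 143.63 + 0.609·F8 = 0.458·(530 + F8)
(0.609 − 0.458)·F8 = 0.458×530 − 143.63 = 99.11
F8 = 99.11 / 0.151 = 656.36 kg/h

656.4 kg/h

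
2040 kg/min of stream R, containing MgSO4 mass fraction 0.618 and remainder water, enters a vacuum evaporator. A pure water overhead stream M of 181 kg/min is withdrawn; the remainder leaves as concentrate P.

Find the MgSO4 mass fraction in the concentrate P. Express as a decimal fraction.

0.678

MgSO4 is not removed: 2040×0.618 = 1260.7 kg/min of MgSO4 enters P.
Concentrate = 2040 − 181 = 1859 kg/min.
Mass fraction = 1260.7/1859 = 0.678.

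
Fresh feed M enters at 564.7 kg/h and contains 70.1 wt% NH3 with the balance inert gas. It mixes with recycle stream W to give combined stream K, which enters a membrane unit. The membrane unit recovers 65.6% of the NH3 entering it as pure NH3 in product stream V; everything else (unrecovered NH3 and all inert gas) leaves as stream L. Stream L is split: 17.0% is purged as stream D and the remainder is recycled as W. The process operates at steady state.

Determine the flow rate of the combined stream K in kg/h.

1547 kg/h

inert gas enters only via M and leaves only via the purge: 564.7×0.299 = 0.170×(inert gas in L), and the membrane unit passes all inert gas, so inert gas in K = inert gas in L = 993.21 kg/h.
NH3 in K: m_A = 564.7×0.701 + (1−0.170)·(1−0.656)·m_A, so m_A = 395.85/0.7145 = 554.05 kg/h.
K = 554.05 + 993.21 = 1547.3 kg/h.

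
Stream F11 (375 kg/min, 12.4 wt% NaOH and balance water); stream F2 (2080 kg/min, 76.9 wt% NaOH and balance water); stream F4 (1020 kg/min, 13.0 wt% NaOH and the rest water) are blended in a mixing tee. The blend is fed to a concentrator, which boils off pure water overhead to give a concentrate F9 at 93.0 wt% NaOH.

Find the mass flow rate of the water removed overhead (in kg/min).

1563 kg/min

NaOH entering = 375×0.124 + 2080×0.769 + 1020×0.130 = 1778.6 kg/min.
All NaOH reports to F9, so F9 = 1778.6/0.930 = 1912.5 kg/min.
Total feed = 3475 kg/min; overhead = 3475 − 1912.5 = 1562.5 kg/min.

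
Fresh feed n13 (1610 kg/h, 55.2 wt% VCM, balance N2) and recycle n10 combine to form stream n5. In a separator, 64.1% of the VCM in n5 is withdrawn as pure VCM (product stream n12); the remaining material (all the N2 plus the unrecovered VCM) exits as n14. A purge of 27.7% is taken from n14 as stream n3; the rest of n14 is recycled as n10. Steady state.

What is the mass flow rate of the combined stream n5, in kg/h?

3804 kg/h

N2 enters only via n13 and leaves only via the purge: 1610×0.448 = 0.277×(N2 in n14), and the separator passes all N2, so N2 in n5 = N2 in n14 = 2603.9 kg/h.
VCM in n5: m_A = 1610×0.552 + (1−0.277)·(1−0.641)·m_A, so m_A = 888.72/0.7404 = 1200.3 kg/h.
n5 = 1200.3 + 2603.9 = 3804.2 kg/h.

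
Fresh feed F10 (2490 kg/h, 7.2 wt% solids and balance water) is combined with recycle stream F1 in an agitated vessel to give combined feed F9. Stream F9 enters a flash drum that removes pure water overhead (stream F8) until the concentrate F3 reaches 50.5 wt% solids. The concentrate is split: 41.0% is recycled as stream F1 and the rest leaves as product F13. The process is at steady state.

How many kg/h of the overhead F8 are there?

Overall solids balance (none leaves overhead): solids in fresh feed = solids in product, i.e. 2490×0.072 = (1−0.410)·F3·0.505.
F3 = 179.28/(0.505×0.590) = 601.71 kg/h.
Recycle F1 = 0.410×601.71 = 246.7 kg/h.
Combined feed F9 = 2490 + 246.7 = 2736.7 kg/h.
Overhead F8 = F9 − F3 = 2736.7 − 601.71 = 2135 kg/h.

2135 kg/h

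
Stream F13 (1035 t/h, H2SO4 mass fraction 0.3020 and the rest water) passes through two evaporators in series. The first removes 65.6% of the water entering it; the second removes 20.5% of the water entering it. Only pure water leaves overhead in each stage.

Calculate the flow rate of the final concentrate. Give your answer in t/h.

510.1 t/h

water in feed = 1035×0.698 = 722.43 t/h.
After stage 1: water left = (1−0.656)×722.43 = 248.52; stream total = 561.09 t/h.
After stage 2: water left = (1−0.205)×248.52 = 197.57; final concentrate = 510.14 t/h.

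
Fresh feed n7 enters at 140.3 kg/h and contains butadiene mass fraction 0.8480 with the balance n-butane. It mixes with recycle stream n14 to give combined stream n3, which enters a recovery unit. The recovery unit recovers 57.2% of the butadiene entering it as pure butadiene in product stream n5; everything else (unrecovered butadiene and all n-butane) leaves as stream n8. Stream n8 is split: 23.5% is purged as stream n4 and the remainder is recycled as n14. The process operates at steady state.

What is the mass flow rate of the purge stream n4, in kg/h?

39.12 kg/h

n-butane enters only via n7 and leaves only via the purge: 140.3×0.152 = 0.235×(n-butane in n8), and the recovery unit passes all n-butane, so n-butane in n3 = n-butane in n8 = 90.747 kg/h.
butadiene in n3: m_A = 140.3×0.848 + (1−0.235)·(1−0.572)·m_A, so m_A = 118.97/0.6726 = 176.89 kg/h.
n8 = (1−0.572)×176.89 + 90.747 = 166.46 kg/h.
Purge n4 = 0.235×166.46 = 39.117 kg/h.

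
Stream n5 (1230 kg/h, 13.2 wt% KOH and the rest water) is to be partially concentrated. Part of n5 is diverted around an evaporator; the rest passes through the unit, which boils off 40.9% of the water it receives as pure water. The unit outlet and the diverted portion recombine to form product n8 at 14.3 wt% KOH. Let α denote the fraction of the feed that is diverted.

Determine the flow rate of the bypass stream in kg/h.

963.5 kg/h

All 1230×0.132 = 162.36 kg/h of KOH reaches n8, so n8 = 162.36/0.143 = 1135.4 kg/h and vapour = 94.615 kg/h.
The evaporator receives (1−α)·1230 of feed at 0.868 water and removes 0.409 of that water:
0.409×0.868×(1−α)×1230 = 94.615
(1−α) = 94.615/436.66 = 0.2167;  α = 0.7833.
Bypass flow = 0.7833×1230 = 963.49 kg/h.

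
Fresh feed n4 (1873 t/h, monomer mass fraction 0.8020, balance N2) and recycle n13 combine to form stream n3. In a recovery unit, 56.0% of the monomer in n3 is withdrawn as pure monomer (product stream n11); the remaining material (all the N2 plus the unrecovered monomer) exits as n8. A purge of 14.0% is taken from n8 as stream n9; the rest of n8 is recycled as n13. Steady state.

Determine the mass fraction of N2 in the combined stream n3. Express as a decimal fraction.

N2 enters only via n4 and leaves only via the purge: 1873×0.198 = 0.140×(N2 in n8), and the recovery unit passes all N2, so N2 in n3 = N2 in n8 = 2649 t/h.
monomer in n3: m_A = 1873×0.802 + (1−0.140)·(1−0.560)·m_A, so m_A = 1502.1/0.6216 = 2416.6 t/h.
n3 = 2416.6 + 2649 = 5065.5 t/h.
N2 fraction in n3 = 2649/5065.5 = 0.5229.

0.5229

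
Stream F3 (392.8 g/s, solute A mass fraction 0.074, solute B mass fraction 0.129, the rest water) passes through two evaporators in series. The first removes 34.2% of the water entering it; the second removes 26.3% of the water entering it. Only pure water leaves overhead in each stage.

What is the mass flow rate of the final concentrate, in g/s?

water in feed = 392.8×0.797 = 313.06 g/s.
After stage 1: water left = (1−0.342)×313.06 = 205.99; stream total = 285.73 g/s.
After stage 2: water left = (1−0.263)×205.99 = 151.82; final concentrate = 231.56 g/s.

231.6 g/s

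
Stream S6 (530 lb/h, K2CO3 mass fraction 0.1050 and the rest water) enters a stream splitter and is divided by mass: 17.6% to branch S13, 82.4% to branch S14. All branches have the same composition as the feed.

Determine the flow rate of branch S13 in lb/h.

Branch S13 flow = 0.176×530 = 93.28 lb/h.

93.28 lb/h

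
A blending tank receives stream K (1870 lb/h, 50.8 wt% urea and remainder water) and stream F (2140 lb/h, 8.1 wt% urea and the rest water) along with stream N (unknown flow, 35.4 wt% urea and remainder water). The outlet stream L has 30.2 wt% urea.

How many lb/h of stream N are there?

1687 lb/h

Let N be the unknown flow. Total out = 4010 + N.
urea balance: 1123.3 + 0.354·N = 0.302·(4010 + N)
(0.354 − 0.302)·N = 0.302×4010 − 1123.3 = 87.72
N = 87.72 / 0.052 = 1686.9 lb/h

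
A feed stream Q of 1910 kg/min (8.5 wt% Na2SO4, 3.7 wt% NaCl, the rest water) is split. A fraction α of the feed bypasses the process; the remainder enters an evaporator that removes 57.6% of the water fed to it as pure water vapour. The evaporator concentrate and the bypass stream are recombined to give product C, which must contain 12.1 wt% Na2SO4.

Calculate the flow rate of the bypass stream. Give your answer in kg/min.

786.3 kg/min

All 1910×0.085 = 162.35 kg/min of Na2SO4 reaches C, so C = 162.35/0.121 = 1341.7 kg/min and vapour = 568.26 kg/min.
The evaporator receives (1−α)·1910 of feed at 0.878 water and removes 0.576 of that water:
0.576×0.878×(1−α)×1910 = 568.26
(1−α) = 568.26/965.94 = 0.5883;  α = 0.4117.
Bypass flow = 0.4117×1910 = 786.34 kg/min.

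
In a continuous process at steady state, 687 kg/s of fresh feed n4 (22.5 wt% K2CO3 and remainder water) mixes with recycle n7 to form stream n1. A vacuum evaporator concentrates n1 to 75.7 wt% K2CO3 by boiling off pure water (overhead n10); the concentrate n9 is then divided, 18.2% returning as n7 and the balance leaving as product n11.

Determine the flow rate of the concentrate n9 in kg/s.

249.6 kg/s

Overall K2CO3 balance (none leaves overhead): K2CO3 in fresh feed = K2CO3 in product, i.e. 687×0.225 = (1−0.182)·n9·0.757.
n9 = 154.58/(0.757×0.818) = 249.63 kg/s.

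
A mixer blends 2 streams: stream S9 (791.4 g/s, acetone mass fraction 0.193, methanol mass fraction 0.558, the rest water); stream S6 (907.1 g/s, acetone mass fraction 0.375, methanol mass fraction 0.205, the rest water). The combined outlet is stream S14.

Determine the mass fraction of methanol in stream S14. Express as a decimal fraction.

0.369

Total flow out = 791.4 + 907.1 = 1698.5 g/s.
methanol in = 791.4×0.558 + 907.1×0.205 = 627.56 g/s.
methanol mass fraction in S14 = 627.56/1698.5 = 0.369.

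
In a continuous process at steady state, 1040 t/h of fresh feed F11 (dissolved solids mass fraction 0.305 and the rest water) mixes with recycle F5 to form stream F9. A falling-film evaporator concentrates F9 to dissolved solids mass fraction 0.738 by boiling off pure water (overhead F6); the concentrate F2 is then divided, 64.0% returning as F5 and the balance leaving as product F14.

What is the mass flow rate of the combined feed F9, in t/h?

Overall dissolved solids balance (none leaves overhead): dissolved solids in fresh feed = dissolved solids in product, i.e. 1040×0.305 = (1−0.640)·F2·0.738.
F2 = 317.2/(0.738×0.360) = 1193.9 t/h.
Recycle F5 = 0.640×1193.9 = 764.11 t/h.
Combined feed F9 = 1040 + 764.11 = 1804.1 t/h.

1804 t/h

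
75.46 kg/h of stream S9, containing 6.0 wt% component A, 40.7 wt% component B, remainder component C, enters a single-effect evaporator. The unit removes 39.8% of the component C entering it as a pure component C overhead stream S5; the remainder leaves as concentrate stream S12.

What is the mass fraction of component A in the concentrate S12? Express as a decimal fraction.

component A is not removed: 75.46×0.060 = 4.5276 kg/h of component A enters S12.
component C entering = 75.46×0.533 = 40.22 kg/h; overhead removed = 0.398×40.22 = 16.008 kg/h.
Concentrate = 75.46 − 16.008 = 59.452 kg/h.
Mass fraction = 4.5276/59.452 = 0.0762.

0.0762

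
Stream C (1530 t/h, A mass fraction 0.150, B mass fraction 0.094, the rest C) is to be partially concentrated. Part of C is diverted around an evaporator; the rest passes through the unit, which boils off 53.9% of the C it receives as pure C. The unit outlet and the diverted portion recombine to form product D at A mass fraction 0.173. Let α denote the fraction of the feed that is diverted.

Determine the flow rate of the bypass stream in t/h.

All 1530×0.150 = 229.5 t/h of A reaches D, so D = 229.5/0.173 = 1326.6 t/h and vapour = 203.41 t/h.
The evaporator receives (1−α)·1530 of feed at 0.756 C and removes 0.539 of that C:
0.539×0.756×(1−α)×1530 = 203.41
(1−α) = 203.41/623.45 = 0.3263;  α = 0.6737.
Bypass flow = 0.6737×1530 = 1030.8 t/h.

1031 t/h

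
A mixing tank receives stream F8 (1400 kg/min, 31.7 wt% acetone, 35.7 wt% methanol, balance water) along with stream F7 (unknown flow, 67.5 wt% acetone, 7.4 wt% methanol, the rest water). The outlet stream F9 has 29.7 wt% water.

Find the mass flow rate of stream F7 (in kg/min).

882.6 kg/min

Let F7 be the unknown flow. Total out = 1400 + F7.
water balance: 456.4 + 0.251·F7 = 0.297·(1400 + F7)
(0.251 − 0.297)·F7 = 0.297×1400 − 456.4 = -40.6
F7 = -40.6 / -0.046 = 882.61 kg/min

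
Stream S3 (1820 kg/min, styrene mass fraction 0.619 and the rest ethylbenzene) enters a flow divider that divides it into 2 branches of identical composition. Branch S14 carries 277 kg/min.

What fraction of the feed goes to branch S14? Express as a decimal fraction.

0.152

Fraction to S14 = 277/1820 = 0.1522.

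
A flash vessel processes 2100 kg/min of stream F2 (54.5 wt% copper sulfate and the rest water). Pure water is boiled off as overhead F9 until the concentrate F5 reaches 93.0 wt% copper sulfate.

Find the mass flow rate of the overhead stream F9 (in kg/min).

copper sulfate is conserved: 2100×0.545 = 1144.5 kg/min all reports to the concentrate.
Concentrate = 1144.5/(target fraction) = 1230.6 kg/min.
Overhead = 2100 − 1230.6 = 869.35 kg/min.

869.4 kg/min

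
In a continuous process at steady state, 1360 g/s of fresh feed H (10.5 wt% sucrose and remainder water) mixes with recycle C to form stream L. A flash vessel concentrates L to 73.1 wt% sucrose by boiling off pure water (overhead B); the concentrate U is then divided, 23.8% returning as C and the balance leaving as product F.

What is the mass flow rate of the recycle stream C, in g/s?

Overall sucrose balance (none leaves overhead): sucrose in fresh feed = sucrose in product, i.e. 1360×0.105 = (1−0.238)·U·0.731.
U = 142.8/(0.731×0.762) = 256.36 g/s.
Recycle C = 0.238×256.36 = 61.014 g/s.

61.01 g/s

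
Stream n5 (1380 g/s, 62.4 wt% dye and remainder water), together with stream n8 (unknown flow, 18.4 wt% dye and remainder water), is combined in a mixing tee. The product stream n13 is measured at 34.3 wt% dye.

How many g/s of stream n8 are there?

Let n8 be the unknown flow. Total out = 1380 + n8.
dye balance: 861.12 + 0.184·n8 = 0.343·(1380 + n8)
(0.184 − 0.343)·n8 = 0.343×1380 − 861.12 = -387.78
n8 = -387.78 / -0.159 = 2438.9 g/s

2439 g/s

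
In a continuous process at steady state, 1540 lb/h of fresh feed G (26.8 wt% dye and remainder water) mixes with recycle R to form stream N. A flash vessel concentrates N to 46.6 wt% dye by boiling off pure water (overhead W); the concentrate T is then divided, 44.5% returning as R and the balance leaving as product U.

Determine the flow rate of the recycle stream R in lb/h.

Overall dye balance (none leaves overhead): dye in fresh feed = dye in product, i.e. 1540×0.268 = (1−0.445)·T·0.466.
T = 412.72/(0.466×0.555) = 1595.8 lb/h.
Recycle R = 0.445×1595.8 = 710.13 lb/h.

710.1 lb/h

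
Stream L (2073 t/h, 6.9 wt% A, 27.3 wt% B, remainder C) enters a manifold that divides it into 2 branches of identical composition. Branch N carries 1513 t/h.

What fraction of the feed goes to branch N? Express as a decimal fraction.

0.730

Fraction to N = 1513/2073 = 0.7299.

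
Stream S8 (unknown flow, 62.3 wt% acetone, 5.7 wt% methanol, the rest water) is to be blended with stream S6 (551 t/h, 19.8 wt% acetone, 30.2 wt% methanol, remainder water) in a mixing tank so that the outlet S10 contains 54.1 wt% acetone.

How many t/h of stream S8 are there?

2305 t/h

Let S8 be the unknown flow. Total out = 551 + S8.
acetone balance: 109.1 + 0.623·S8 = 0.541·(551 + S8)
(0.623 − 0.541)·S8 = 0.541×551 − 109.1 = 188.99
S8 = 188.99 / 0.082 = 2304.8 t/h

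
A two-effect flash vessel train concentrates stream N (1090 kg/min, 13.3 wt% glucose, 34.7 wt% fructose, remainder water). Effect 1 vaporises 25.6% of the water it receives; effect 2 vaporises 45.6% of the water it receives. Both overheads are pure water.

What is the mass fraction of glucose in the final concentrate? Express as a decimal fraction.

water in feed = 1090×0.520 = 566.8 kg/min.
After stage 1: water left = (1−0.256)×566.8 = 421.7; stream total = 944.9 kg/min.
After stage 2: water left = (1−0.456)×421.7 = 229.4; final concentrate = 752.6 kg/min.
glucose fraction = 144.97/752.6 = 0.193.

0.193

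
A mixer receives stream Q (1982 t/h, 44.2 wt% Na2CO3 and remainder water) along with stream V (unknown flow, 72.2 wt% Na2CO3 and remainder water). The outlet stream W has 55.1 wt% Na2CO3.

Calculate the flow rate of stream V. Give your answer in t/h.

1263 t/h

Let V be the unknown flow. Total out = 1982 + V.
Na2CO3 balance: 876.04 + 0.722·V = 0.551·(1982 + V)
(0.722 − 0.551)·V = 0.551×1982 − 876.04 = 216.04
V = 216.04 / 0.171 = 1263.4 t/h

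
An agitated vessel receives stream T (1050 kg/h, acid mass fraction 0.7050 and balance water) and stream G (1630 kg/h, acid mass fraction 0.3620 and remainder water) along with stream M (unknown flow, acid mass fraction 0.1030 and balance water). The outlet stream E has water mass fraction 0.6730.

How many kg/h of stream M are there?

2027 kg/h

Let M be the unknown flow. Total out = 2680 + M.
water balance: 1349.7 + 0.897·M = 0.673·(2680 + M)
(0.897 − 0.673)·M = 0.673×2680 − 1349.7 = 453.95
M = 453.95 / 0.224 = 2026.6 kg/h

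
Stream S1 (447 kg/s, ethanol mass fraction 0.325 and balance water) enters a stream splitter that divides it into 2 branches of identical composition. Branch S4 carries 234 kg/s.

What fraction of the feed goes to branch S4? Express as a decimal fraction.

Fraction to S4 = 234/447 = 0.5235.

0.523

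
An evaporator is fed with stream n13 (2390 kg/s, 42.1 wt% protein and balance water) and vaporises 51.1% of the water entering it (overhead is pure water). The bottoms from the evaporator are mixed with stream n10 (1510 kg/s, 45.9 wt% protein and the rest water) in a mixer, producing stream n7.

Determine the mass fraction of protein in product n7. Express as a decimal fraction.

0.5322

Vapour removed = 0.511×0.579×2390 = 707.13 kg/s; concentrate = 1682.9 kg/s.
protein reaching the mixer = 1006.2 (from concentrate) + 1510×0.459 = 1699.3 kg/s.
Product flow = 1682.9 + 1510 = 3192.9 kg/s; protein fraction = 0.5322.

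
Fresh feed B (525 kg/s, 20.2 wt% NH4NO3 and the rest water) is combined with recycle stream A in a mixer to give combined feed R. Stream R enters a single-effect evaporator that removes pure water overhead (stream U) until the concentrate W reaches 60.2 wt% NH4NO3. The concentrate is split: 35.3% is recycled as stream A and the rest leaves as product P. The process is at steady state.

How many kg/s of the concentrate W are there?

Overall NH4NO3 balance (none leaves overhead): NH4NO3 in fresh feed = NH4NO3 in product, i.e. 525×0.202 = (1−0.353)·W·0.602.
W = 106.05/(0.602×0.647) = 272.28 kg/s.

272.3 kg/s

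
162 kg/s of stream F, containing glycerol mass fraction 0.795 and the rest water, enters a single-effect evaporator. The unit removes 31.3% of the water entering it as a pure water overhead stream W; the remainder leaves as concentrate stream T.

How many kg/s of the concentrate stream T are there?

151.6 kg/s

water entering = 162×0.205 = 33.21 kg/s; overhead removed = 0.313×33.21 = 10.395 kg/s.
Concentrate = 162 − 10.395 = 151.61 kg/s.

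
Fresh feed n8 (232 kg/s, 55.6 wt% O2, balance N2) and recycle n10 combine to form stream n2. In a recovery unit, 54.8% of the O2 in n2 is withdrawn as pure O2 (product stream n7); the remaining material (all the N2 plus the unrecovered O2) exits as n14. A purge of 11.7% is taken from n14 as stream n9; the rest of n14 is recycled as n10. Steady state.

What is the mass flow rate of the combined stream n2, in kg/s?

N2 enters only via n8 and leaves only via the purge: 232×0.444 = 0.117×(N2 in n14), and the recovery unit passes all N2, so N2 in n2 = N2 in n14 = 880.41 kg/s.
O2 in n2: m_A = 232×0.556 + (1−0.117)·(1−0.548)·m_A, so m_A = 128.99/0.6009 = 214.67 kg/s.
n2 = 214.67 + 880.41 = 1095.1 kg/s.

1095 kg/s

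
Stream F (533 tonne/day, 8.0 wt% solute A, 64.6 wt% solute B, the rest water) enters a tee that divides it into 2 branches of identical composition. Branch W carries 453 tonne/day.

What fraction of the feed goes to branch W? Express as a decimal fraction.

0.850

Fraction to W = 453/533 = 0.8499.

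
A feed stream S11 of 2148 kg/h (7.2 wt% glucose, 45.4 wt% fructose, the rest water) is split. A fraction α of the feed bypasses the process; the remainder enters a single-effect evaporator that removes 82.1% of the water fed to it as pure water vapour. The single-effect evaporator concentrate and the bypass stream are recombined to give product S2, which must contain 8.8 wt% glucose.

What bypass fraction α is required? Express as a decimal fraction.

All 2148×0.072 = 154.66 kg/h of glucose reaches S2, so S2 = 154.66/0.088 = 1757.5 kg/h and vapour = 390.55 kg/h.
The evaporator receives (1−α)·2148 of feed at 0.474 water and removes 0.821 of that water:
0.821×0.474×(1−α)×2148 = 390.55
(1−α) = 390.55/835.9 = 0.4672;  α = 0.5328.

0.533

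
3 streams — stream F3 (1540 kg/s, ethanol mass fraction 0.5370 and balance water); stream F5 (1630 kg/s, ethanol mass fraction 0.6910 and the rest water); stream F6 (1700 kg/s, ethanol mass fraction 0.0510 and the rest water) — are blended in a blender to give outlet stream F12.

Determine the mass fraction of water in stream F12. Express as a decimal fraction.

0.5811

Total flow out = 1540 + 1630 + 1700 = 4870 kg/s.
water in = 1540×0.463 + 1630×0.309 + 1700×0.949 = 2830 kg/s.
water mass fraction in F12 = 2830/4870 = 0.5811.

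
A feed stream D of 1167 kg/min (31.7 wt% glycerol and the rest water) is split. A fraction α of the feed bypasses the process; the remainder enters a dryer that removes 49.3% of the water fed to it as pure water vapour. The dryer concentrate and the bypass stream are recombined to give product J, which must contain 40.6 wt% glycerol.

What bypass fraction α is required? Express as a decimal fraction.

All 1167×0.317 = 369.94 kg/min of glycerol reaches J, so J = 369.94/0.406 = 911.18 kg/min and vapour = 255.82 kg/min.
The evaporator receives (1−α)·1167 of feed at 0.683 water and removes 0.493 of that water:
0.493×0.683×(1−α)×1167 = 255.82
(1−α) = 255.82/392.95 = 0.6510;  α = 0.3490.

0.349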